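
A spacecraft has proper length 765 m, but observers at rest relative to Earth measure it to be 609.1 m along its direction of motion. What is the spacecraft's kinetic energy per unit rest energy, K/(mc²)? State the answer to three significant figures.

γ = L₀/L = 765/609.1 = 1.25595.
K/(mc²) = γ − 1 = 1.25595 − 1 = 0.256.

0.256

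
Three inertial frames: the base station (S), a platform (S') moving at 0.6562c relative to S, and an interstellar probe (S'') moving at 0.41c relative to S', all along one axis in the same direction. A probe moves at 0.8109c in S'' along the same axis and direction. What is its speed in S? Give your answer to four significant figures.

First combine the probe and interstellar probe (S''→S'): u₁ = (0.8109 + 0.41)/(1 + 0.8109×0.41) = 1.2209/1.332469 = 0.91627.
Then combine with the platform (S'→S): u = (0.91627 + 0.6562)/(1 + 0.91627×0.6562) = 1.57247/1.601256374 = 0.98202.

0.9820c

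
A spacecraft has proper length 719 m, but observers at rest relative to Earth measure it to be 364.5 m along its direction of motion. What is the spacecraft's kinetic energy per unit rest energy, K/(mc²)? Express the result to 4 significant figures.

0.9726

From L = L₀/γ: γ = 719/364.5 = 1.97257.
Since K = (γ−1)mc², K/(mc²) = 1.97257 − 1 = 0.9726.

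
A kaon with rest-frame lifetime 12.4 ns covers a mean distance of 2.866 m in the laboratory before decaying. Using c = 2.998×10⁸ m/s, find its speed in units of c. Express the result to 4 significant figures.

Let x = d/(cτ) = 2.866 m / (2.998×10⁸ m/s × 1.240×10^-8 s) = 0.77094. Since d = βγcτ, x = βγ = β/√(1−β²).
Solving: β² = x²/(1+x²) = 0.594348/1.594348 = 0.372784, so β = 0.6106.

0.6106c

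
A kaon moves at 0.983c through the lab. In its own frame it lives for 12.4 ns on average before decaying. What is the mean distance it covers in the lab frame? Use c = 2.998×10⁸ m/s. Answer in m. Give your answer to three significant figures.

19.9 m

With β = 0.983, γ = 1/√(1 − 0.983²) = 1/√0.033711 = 5.4465.
Lab-frame lifetime: Δt = γτ = 5.4465 × 12.4 ns = 67.537 ns.
Distance: d = vΔt = 0.983 × 2.998×10⁸ m/s × 6.7537×10^-8 s = 19.9 m.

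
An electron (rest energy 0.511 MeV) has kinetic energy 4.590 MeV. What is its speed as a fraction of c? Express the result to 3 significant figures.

0.995c

γ = 1 + K/(mc²) = 1 + 4.590/0.511 = 9.9824.
β = √(1 − 1/γ²) = √(1 − 0.0100353) = √0.9899647 = 0.995.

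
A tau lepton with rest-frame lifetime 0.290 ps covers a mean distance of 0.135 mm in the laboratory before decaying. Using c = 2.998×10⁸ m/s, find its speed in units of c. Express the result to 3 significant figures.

Lab distance = (lab lifetime)·v = γτ·βc, so βγ = d/(cτ) = 1.350×10^-4/(2.998×10⁸ × 2.900×10^-13) = 1.5528.
With βγ = 1.5528: γ² = 1 + (βγ)² = 3.41119, and β = (βγ)/γ = 1.5528/1.84694 = 0.841.

0.841c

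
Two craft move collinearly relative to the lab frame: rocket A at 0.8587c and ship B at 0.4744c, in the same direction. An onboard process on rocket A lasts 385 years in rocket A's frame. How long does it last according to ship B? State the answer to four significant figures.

The velocity of rocket A relative to ship B is (0.8587 − 0.4744)c / (1 − 0.8587×0.4744) = 0.64846c; relative speed 0.64846c.
At |u| = 0.64846c, γ = (1 − 0.4205)^(−1/2) = 1.3136.
Rocket A's interval is proper; time dilation gives Δt_B = γΔτ = 1.3136 × 385 years = 505.7 years.

505.7 years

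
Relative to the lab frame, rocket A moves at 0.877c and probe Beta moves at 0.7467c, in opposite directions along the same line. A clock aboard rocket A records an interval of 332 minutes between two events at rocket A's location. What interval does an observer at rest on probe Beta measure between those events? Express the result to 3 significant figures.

Speed of rocket A in probe Beta's frame: u = (v_A + v_B)/(1 + v_A v_B/c²) = (0.877 + 0.7467)/(1 + 0.877×0.7467) = 1.6237/1.6548559 = 0.98117; |u| = 0.98117c.
At |u| = 0.98117c, γ = (1 − 0.962695)^(−1/2) = 5.1775.
The clock on rocket A records proper time, so probe Beta measures Δt = γΔτ = 5.1775 × 332 = 1720 minutes.

1720 minutes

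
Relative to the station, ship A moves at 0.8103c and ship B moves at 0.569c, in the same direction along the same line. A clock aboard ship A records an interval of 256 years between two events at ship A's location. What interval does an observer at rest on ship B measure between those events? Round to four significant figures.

286.3 years

Transform ship A's velocity into ship B's frame: (0.8103 − 0.569)/(1 − 0.8103·0.569) = 0.2413/0.5389393, so the relative speed is 0.44773c.
At |u| = 0.44773c, γ = (1 − 0.200462)^(−1/2) = 1.1184.
Ship A's interval is proper; time dilation gives Δt_B = γΔτ = 1.1184 × 256 years = 286.3 years.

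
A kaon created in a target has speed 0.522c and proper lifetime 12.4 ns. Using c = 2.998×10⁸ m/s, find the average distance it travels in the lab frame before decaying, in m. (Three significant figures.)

γ = 1/√(1 − β²) = 1/√(1 − 0.272484) = 1/√0.727516 = 1/0.852945 = 1.1724.
Lab-frame lifetime: Δt = γτ = 1.1724 × 12.4 ns = 14.538 ns.
Distance: d = vΔt = 0.522 × 2.998×10⁸ m/s × 1.4538×10^-8 s = 2.28 m.

2.28 m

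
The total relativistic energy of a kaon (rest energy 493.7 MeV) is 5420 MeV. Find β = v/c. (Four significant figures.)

0.9958

γ = E/(mc²) = 5420/493.7 = 10.978.
β = √(1 − 1/γ²) = √(1 − 0.00829762) = √0.99170238 = 0.9958.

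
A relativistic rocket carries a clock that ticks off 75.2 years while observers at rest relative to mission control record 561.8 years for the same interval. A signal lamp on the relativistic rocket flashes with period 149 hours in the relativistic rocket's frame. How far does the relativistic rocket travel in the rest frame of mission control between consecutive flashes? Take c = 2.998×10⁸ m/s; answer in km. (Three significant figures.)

The time-dilation ratio gives γ = 561.8/75.2 = 7.47074.
β = √(1 − 1/γ²) = 0.991. Lab-frame period = γτ = 7.47074×149 hours = 1113.1 hours. Distance = βc × γτ = 0.991 × 2.998×10⁸ m/s × 4007160 s = 1.1905×10^15 m = 1.19×10^12 km.

1.19×10^12 km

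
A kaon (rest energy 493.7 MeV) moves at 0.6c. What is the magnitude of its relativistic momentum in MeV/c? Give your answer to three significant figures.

γ = 1/√(1 − β²) = 1/√(1 − 0.36) = 1/√0.64 = 1/0.8 = 1.25.
Momentum: p = γβ·mc = 1.25 × 0.6 × 493.7 MeV/c = 370 MeV/c.

370 MeV/c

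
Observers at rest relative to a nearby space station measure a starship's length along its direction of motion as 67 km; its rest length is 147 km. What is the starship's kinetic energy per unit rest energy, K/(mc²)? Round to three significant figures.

Length contraction gives γ = L₀/L = 147/67 = 2.19403.
K/(mc²) = γ − 1 = 2.19403 − 1 = 1.19.

1.19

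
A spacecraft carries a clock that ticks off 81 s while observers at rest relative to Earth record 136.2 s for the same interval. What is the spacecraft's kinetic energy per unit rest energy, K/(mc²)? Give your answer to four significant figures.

0.6815

From Δt = γΔτ: γ = 136.2/81 = 1.68148.
Since K = (γ−1)mc², K/(mc²) = 1.68148 − 1 = 0.6815.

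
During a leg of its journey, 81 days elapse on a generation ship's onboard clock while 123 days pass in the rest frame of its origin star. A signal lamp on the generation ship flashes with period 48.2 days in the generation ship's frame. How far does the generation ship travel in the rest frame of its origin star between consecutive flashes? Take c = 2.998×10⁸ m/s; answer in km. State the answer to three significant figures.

1.43×10^12 km

γ = Δt/Δτ = 123/81 = 1.51852.
β = √(1 − 1/γ²) = 0.75255. Lab-frame period = γτ = 1.51852×48.2 days = 73.193 days. Distance = βc × γτ = 0.75255 × 2.998×10⁸ m/s × 6323875.2 s = 1.4268×10^15 m = 1.43×10^12 km.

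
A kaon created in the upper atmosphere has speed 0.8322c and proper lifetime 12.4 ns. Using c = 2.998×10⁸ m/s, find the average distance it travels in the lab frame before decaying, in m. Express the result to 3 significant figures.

5.58 m

Lorentz factor: γ = (1 − 0.69255684)^(−1/2) = 1.8035.
Lab-frame lifetime: Δt = γτ = 1.8035 × 12.4 ns = 22.363 ns.
Distance: d = vΔt = 0.8322 × 2.998×10⁸ m/s × 2.2363×10^-8 s = 5.58 m.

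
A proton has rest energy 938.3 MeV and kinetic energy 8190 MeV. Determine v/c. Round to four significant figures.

0.9947

K = (γ−1)mc², so γ = 1 + 8190/938.3 = 9.7286.
Then v/c = √(1 − γ⁻²) = √(1 − 0.0105657) = √0.9894343 = 0.9947.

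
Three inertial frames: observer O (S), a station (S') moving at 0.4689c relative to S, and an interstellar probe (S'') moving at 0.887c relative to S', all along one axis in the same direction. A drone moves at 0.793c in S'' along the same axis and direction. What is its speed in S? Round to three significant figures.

First combine the drone and interstellar probe (S''→S'): u₁ = (0.793 + 0.887)/(1 + 0.793×0.887) = 1.68/1.703391 = 0.98627.
Then combine with the station (S'→S): u = (0.98627 + 0.4689)/(1 + 0.98627×0.4689) = 1.45517/1.462462003 = 0.99501.

0.995c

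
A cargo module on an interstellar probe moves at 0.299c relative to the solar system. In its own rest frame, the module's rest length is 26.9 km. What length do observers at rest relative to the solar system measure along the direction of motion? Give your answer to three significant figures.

25.7 km

γ = 1/√(1 − β²) = 1/√(1 − 0.089401) = 1/√0.910599 = 1/0.954253 = 1.0479.
Length contraction: L = L₀/γ = 26.9/1.0479 = 25.7 km.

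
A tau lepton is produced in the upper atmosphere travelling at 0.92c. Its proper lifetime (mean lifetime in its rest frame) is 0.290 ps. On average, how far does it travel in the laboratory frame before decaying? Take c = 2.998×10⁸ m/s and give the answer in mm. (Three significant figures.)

γ = 1/√(1 − β²) = 1/√(1 − 0.8464) = 1/√0.1536 = 1/0.391918 = 2.5516.
Lab-frame lifetime: Δt = γτ = 2.5516 × 0.290 ps = 0.73996 ps.
Distance: d = vΔt = 0.92 × 2.998×10⁸ m/s × 7.3996×10^-13 s = 2.04×10^-4 m = 0.204 mm.

0.204 mm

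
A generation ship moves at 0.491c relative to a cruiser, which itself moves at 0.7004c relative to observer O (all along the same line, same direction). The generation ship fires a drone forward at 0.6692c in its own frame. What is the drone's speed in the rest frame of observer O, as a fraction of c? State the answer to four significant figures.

First combine the drone and generation ship (S''→S'): u₁ = (0.6692 + 0.491)/(1 + 0.6692×0.491) = 1.1602/1.3285772 = 0.87327.
Then combine with the cruiser (S'→S): u = (0.87327 + 0.7004)/(1 + 0.87327×0.7004) = 1.57367/1.611638308 = 0.97644.

0.9764c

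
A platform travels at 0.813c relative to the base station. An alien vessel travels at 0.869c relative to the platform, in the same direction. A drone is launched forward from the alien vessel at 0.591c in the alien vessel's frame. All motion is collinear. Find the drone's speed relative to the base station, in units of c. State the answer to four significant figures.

0.9963c

Compose velocities in two stages. Stage 1 (into S'): u₁ = (0.591+0.869)/(1+0.591×0.869) = 0.9646.
Stage 2 (into S): u = (0.9646+0.813)/(1+0.9646×0.813) = 0.99629, so the speed is 0.9963c.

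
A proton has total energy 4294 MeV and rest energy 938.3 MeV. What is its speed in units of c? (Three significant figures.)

0.976c

Total energy E = γmc² gives γ = 4294/938.3 = 4.5764.
Hence β = √(1 − 1/γ²) = √(1 − 0.0477477) = √0.9522523 = 0.976.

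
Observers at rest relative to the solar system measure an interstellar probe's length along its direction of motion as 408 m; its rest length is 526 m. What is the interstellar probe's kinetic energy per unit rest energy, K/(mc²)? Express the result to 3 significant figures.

0.289

From L = L₀/γ: γ = 526/408 = 1.28922.
K/(mc²) = γ − 1 = 1.28922 − 1 = 0.289.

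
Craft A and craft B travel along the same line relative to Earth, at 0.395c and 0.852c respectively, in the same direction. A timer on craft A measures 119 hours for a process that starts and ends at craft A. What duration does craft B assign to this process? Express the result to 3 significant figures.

The velocity of craft A relative to craft B is (0.395 − 0.852)c / (1 − 0.395×0.852) = −0.68881c; relative speed 0.68881c.
At |u| = 0.68881c, γ = (1 − 0.474459)^(−1/2) = 1.3794.
Craft A's interval is proper; time dilation gives Δt_B = γΔτ = 1.3794 × 119 hours = 164 hours.

164 hours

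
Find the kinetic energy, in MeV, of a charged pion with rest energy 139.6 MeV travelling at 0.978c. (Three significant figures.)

β² = 0.956484, so γ = 1/√0.043516 = 4.7938.
Kinetic energy: K = (γ − 1)mc² = (4.7938 − 1) × 139.6 MeV = 3.7938 × 139.6 = 530 MeV.

530 MeV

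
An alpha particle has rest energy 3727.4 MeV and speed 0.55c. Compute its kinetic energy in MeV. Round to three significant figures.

γ = 1/√(1 − β²) = 1/√(1 − 0.3025) = 1/√0.6975 = 1/0.835165 = 1.19737.
Kinetic energy: K = (γ − 1)mc² = (1.19737 − 1) × 3727.4 MeV = 0.19737 × 3727.4 = 736 MeV.

736 MeV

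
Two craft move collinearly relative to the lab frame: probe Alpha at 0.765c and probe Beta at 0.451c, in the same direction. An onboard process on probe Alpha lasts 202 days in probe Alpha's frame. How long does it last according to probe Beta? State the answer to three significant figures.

The velocity of probe Alpha relative to probe Beta is (0.765 − 0.451)c / (1 − 0.765×0.451) = 0.4794c; relative speed 0.4794c.
At |u| = 0.4794c, γ = (1 − 0.229824)^(−1/2) = 1.1395.
The clock on probe Alpha records proper time, so probe Beta measures Δt = γΔτ = 1.1395 × 202 = 230 days.

230 days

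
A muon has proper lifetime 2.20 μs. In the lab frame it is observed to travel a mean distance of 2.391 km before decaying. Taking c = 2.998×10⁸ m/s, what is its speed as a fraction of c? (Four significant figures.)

d = βγcτ ⇒ βγ = d/(cτ) = 2391 m / (659.56 m) = 3.6251.
β = (βγ)/√(1+(βγ)²) = 3.6251/√14.1414 = 0.9640.

0.9640c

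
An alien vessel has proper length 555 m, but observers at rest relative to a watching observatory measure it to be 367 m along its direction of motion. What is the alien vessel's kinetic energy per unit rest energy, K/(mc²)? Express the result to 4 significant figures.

0.5123

From L = L₀/γ: γ = 555/367 = 1.51226.
K/(mc²) = γ − 1 = 1.51226 − 1 = 0.5123.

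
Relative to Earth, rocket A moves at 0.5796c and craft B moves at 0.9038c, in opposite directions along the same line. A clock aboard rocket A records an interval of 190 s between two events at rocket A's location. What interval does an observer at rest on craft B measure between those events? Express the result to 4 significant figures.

The velocity of rocket A relative to craft B is (0.5796 + 0.9038)c / (1 + 0.5796×0.9038) = 0.97346c; relative speed 0.97346c.
At |u| = 0.97346c, γ = (1 − 0.947624)^(−1/2) = 4.3695.
The clock on rocket A records proper time, so craft B measures Δt = γΔτ = 4.3695 × 190 = 830.2 s.

830.2 s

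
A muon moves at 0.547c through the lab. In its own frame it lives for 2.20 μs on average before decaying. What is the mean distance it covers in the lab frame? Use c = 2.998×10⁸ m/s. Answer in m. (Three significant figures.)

431 m

Lorentz factor: γ = (1 − 0.299209)^(−1/2) = 1.1946.
Lab-frame lifetime: Δt = γτ = 1.1946 × 2.20 μs = 2.6281 μs.
Distance: d = vΔt = 0.547 × 2.998×10⁸ m/s × 2.6281×10^-6 s = 431 m.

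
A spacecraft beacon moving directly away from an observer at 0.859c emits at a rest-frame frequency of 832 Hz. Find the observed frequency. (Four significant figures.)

Relativistic Doppler (source moving away): f_obs = f_src · √((1−β)/(1+β)).
With β = 0.859: factor = √(0.141/1.859) = 0.2754.
f_obs = 832 × 0.2754 = 229.1 Hz.

229.1 Hz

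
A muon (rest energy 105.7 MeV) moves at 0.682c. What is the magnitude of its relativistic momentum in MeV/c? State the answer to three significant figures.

98.6 MeV/c

γ = 1/√(1 − β²) = 1/√(1 − 0.465124) = 1/√0.534876 = 1/0.731352 = 1.3673.
Momentum: p = γβ·mc = 1.3673 × 0.682 × 105.7 MeV/c = 98.6 MeV/c.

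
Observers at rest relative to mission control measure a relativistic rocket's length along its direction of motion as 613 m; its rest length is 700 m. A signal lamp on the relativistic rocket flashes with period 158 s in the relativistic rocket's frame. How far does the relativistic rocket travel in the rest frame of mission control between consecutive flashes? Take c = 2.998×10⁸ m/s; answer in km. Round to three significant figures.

Length contraction gives γ = L₀/L = 700/613 = 1.14192.
β = √(1 − 1/γ²) = 0.48282. Lab-frame period = γτ = 1.14192×158 s = 180.42 s. Distance = βc × γτ = 0.48282 × 2.998×10⁸ m/s × 180.42 s = 2.6116×10^10 m = 2.61×10^7 km.

2.61×10^7 km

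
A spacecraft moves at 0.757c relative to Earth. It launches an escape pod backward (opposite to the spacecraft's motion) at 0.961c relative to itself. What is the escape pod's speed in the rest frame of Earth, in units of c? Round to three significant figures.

In units of c, u = (u' + v)/(1 + u'v) with u' = −0.961 and v = 0.757.
Numerator: −0.961 + 0.757 = −0.204. Denominator: 1 + (−0.961)(0.757) = 0.272523.
u = −0.204/0.272523 = −0.74856, so the speed is 0.749c.

0.749c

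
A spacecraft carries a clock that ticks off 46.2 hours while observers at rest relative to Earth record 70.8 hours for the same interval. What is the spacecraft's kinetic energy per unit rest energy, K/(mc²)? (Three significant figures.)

From Δt = γΔτ: γ = 70.8/46.2 = 1.53247.
K/(mc²) = γ − 1 = 1.53247 − 1 = 0.532.

0.532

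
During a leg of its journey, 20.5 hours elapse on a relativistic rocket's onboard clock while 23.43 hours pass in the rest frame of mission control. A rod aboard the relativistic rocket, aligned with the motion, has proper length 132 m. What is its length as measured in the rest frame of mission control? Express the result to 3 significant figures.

γ = Δt/Δτ = 23.43/20.5 = 1.14293.
L = L₀/γ = 132/1.14293 = 115 m.

115 m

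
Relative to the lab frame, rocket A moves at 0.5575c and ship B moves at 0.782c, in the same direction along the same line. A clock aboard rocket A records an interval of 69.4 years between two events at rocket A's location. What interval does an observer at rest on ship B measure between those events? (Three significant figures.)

Speed of rocket A in ship B's frame: u = (v_A − v_B)/(1 − v_A v_B/c²) = (0.5575 − 0.782)/(1 − 0.5575×0.782) = −0.2245/0.564035 = −0.39802; |u| = 0.39802c.
At |u| = 0.39802c, γ = (1 − 0.15842)^(−1/2) = 1.0901.
The clock on rocket A records proper time, so ship B measures Δt = γΔτ = 1.0901 × 69.4 = 75.7 years.

75.7 years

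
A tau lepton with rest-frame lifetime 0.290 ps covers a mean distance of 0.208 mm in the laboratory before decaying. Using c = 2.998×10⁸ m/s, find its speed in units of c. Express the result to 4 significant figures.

0.9226c

Let x = d/(cτ) = 2.080×10^-4 m / (2.998×10⁸ m/s × 2.900×10^-13 s) = 2.3924. Since d = βγcτ, x = βγ = β/√(1−β²).
Solving: β² = x²/(1+x²) = 5.72358/6.72358 = 0.85127, so β = 0.9226.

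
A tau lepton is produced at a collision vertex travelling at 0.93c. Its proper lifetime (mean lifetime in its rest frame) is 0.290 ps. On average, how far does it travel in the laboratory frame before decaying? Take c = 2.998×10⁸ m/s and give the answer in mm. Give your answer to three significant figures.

0.220 mm

γ = 1/√(1 − β²) = 1/√(1 − 0.8649) = 1/√0.1351 = 1/0.36756 = 2.7206.
Lab-frame lifetime: Δt = γτ = 2.7206 × 0.290 ps = 0.78897 ps.
Distance: d = vΔt = 0.93 × 2.998×10⁸ m/s × 7.8897×10^-13 s = 2.20×10^-4 m = 0.220 mm.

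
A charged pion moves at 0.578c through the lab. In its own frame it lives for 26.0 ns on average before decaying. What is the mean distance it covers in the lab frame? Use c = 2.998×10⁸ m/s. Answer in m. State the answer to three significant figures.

5.52 m

γ = 1/√(1 − β²) = 1/√(1 − 0.334084) = 1/√0.665916 = 1/0.816037 = 1.2254.
Lab-frame lifetime: Δt = γτ = 1.2254 × 26.0 ns = 31.86 ns.
Distance: d = vΔt = 0.578 × 2.998×10⁸ m/s × 3.1860×10^-8 s = 5.52 m.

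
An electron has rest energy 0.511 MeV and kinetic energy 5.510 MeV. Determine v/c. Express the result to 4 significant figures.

K = (γ−1)mc², so γ = 1 + 5.510/0.511 = 11.783.
Then v/c = √(1 − γ⁻²) = √(1 − 0.00720258) = √0.99279742 = 0.9964.

0.9964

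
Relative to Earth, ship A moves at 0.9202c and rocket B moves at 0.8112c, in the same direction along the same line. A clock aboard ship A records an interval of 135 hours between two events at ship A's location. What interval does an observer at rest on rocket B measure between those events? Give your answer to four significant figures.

149.5 hours

The velocity of ship A relative to rocket B is (0.9202 − 0.8112)c / (1 − 0.9202×0.8112) = 0.42992c; relative speed 0.42992c.
γ for this relative speed: γ = 1/√(1 − 0.184831) = 1.1076.
Ship A's interval is proper; time dilation gives Δt_B = γΔτ = 1.1076 × 135 hours = 149.5 hours.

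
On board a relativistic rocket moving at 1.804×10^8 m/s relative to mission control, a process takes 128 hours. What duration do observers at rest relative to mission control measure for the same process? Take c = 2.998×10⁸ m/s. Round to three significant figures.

160 hours

β = v/c = (1.804×10^8 m/s)/(2.998×10⁸ m/s) = 0.601734.
With β = 0.601734, γ = 1/√(1 − 0.601734²) = 1/√0.6379162 = 1.252.
Time dilation: Δt = γ·Δτ = 1.252 × 128 = 160 hours.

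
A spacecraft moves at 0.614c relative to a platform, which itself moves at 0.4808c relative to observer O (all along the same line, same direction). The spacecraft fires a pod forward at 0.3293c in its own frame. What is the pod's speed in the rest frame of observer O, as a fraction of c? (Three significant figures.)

0.919c

Compose velocities in two stages. Stage 1 (into S'): u₁ = (0.3293+0.614)/(1+0.3293×0.614) = 0.78465.
Stage 2 (into S): u = (0.78465+0.4808)/(1+0.78465×0.4808) = 0.91882, so the speed is 0.919c.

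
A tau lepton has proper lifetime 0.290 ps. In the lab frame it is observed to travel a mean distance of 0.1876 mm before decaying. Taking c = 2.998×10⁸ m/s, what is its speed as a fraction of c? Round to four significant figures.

Let x = d/(cτ) = 1.876×10^-4 m / (2.998×10⁸ m/s × 2.900×10^-13 s) = 2.1578. Since d = βγcτ, x = βγ = β/√(1−β²).
Solving: β² = x²/(1+x²) = 4.6561/5.6561 = 0.8232, so β = 0.9073.

0.9073c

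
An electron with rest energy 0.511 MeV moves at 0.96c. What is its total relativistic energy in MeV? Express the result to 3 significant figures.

1.82 MeV

With β = 0.96, γ = 1/√(1 − 0.96²) = 1/√0.0784 = 3.5714.
Total energy: E = γmc² = 3.5714 × 0.511 MeV = 1.82 MeV.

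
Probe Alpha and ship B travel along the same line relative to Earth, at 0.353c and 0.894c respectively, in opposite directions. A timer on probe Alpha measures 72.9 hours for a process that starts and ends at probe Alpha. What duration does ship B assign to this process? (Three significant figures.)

229 hours

Speed of probe Alpha in ship B's frame: u = (v_A + v_B)/(1 + v_A v_B/c²) = (0.353 + 0.894)/(1 + 0.353×0.894) = 1.247/1.315582 = 0.94787; |u| = 0.94787c.
γ for this relative speed: γ = 1/√(1 − 0.898458) = 3.1382.
The clock on probe Alpha records proper time, so ship B measures Δt = γΔτ = 3.1382 × 72.9 = 229 hours.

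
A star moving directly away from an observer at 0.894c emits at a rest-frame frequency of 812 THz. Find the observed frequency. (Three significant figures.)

192 THz

Relativistic Doppler (source moving away): f_obs = f_src · √((1−β)/(1+β)).
With β = 0.894: factor = √(0.106/1.894) = 0.23657.
f_obs = 812 × 0.23657 = 192 THz.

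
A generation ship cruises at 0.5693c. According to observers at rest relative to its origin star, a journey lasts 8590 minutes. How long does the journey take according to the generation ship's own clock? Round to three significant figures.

With β = 0.5693, γ = 1/√(1 − 0.5693²) = 1/√0.67589751 = 1.2164.
The generation ship's clock runs slow as seen from its origin star, so Δτ = Δt/γ = 8590/1.2164 = 7060 minutes.

7060 minutes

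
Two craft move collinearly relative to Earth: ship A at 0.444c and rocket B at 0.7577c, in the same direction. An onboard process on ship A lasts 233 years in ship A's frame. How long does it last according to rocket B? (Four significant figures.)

264.4 years

Transform ship A's velocity into rocket B's frame: (0.444 − 0.7577)/(1 − 0.444·0.7577) = −0.3137/0.6635812, so the relative speed is 0.47274c.
γ for this relative speed: γ = 1/√(1 − 0.223483) = 1.1348.
The clock on ship A records proper time, so rocket B measures Δt = γΔτ = 1.1348 × 233 = 264.4 years.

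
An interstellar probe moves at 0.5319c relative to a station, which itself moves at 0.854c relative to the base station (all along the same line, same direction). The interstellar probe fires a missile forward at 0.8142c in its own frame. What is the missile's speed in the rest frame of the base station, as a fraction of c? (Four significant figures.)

0.9951c

First combine the missile and interstellar probe (S''→S'): u₁ = (0.8142 + 0.5319)/(1 + 0.8142×0.5319) = 1.3461/1.43307298 = 0.93931.
Then combine with the station (S'→S): u = (0.93931 + 0.854)/(1 + 0.93931×0.854) = 1.79331/1.80217074 = 0.99508.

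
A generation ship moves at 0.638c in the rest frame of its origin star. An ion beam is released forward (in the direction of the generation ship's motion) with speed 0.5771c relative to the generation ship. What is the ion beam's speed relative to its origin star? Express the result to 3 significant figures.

0.888c

Relativistic velocity addition: u = (u' + v)/(1 + u'v/c²), with u' = 0.5771c and v = 0.638c.
Numerator: 0.5771 + 0.638 = 1.2151. Denominator: 1 + (0.5771)(0.638) = 1.3681898.
u = 1.2151/1.3681898 = 0.88811, so the speed is 0.888c.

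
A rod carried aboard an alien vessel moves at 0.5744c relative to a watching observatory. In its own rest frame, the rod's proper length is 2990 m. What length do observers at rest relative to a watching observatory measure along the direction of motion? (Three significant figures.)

2450 m

β² = 0.32993536, so γ = 1/√0.67006464 = 1.2216.
Along the direction of motion the measured length is L₀/γ = 2990/1.2216 = 2450 m.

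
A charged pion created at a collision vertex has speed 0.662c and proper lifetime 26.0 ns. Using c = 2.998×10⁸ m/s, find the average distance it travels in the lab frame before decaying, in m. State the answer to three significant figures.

6.88 m

Lorentz factor: γ = (1 − 0.438244)^(−1/2) = 1.3342.
Lab-frame lifetime: Δt = γτ = 1.3342 × 26.0 ns = 34.689 ns.
Distance: d = vΔt = 0.662 × 2.998×10⁸ m/s × 3.4689×10^-8 s = 6.88 m.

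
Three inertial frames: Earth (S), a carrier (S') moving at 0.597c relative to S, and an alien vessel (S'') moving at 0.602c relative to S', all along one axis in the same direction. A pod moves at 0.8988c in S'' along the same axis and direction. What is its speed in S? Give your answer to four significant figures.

Compose velocities in two stages. Stage 1 (into S'): u₁ = (0.8988+0.602)/(1+0.8988×0.602) = 0.97386.
Stage 2 (into S): u = (0.97386+0.597)/(1+0.97386×0.597) = 0.99334, so the speed is 0.9933c.

0.9933c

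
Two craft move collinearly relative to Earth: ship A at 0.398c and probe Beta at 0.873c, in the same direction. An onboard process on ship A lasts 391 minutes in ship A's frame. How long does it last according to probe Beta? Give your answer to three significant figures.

570 minutes

The velocity of ship A relative to probe Beta is (0.398 − 0.873)c / (1 − 0.398×0.873) = −0.72792c; relative speed 0.72792c.
γ for this relative speed: γ = 1/√(1 − 0.529868) = 1.4584.
The clock on ship A records proper time, so probe Beta measures Δt = γΔτ = 1.4584 × 391 = 570 minutes.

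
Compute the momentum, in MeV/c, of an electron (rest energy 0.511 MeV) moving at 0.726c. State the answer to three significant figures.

With β = 0.726, γ = 1/√(1 − 0.726²) = 1/√0.472924 = 1.4541.
Momentum: p = γβ·mc = 1.4541 × 0.726 × 0.511 MeV/c = 0.539 MeV/c.

0.539 MeV/c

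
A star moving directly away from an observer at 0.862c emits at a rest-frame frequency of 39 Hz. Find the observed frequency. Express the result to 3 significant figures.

Relativistic Doppler (source moving away): f_obs = f_src · √((1−β)/(1+β)).
With β = 0.862: factor = √(0.138/1.862) = 0.27224.
f_obs = 39 × 0.27224 = 10.6 Hz.

10.6 Hz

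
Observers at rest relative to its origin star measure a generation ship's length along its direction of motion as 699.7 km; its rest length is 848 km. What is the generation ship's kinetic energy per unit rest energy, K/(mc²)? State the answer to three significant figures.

γ = L₀/L = 848/699.7 = 1.21195.
Since K = (γ−1)mc², K/(mc²) = 1.21195 − 1 = 0.212.

0.212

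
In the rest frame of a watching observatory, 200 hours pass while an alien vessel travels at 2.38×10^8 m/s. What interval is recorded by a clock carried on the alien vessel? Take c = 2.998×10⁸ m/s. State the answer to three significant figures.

122 hours

β = v/c = (2.38×10^8 m/s)/(2.998×10⁸ m/s) = 0.793863.
With β = 0.793863, γ = 1/√(1 − 0.793863²) = 1/√0.3697815 = 1.6445.
The alien vessel's clock runs slow as seen from a watching observatory, so Δτ = Δt/γ = 200/1.6445 = 122 hours.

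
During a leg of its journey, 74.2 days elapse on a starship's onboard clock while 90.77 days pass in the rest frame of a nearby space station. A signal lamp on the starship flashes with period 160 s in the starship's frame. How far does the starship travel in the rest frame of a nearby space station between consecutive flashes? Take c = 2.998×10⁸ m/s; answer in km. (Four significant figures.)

The time-dilation ratio gives γ = 90.77/74.2 = 1.22332.
β = √(1 − 1/γ²) = 0.576. Lab-frame period = γτ = 1.22332×160 s = 195.73 s. Distance = βc × γτ = 0.576 × 2.998×10⁸ m/s × 195.73 s = 3.3800×10^10 m = 3.380×10^7 km.

3.380×10^7 km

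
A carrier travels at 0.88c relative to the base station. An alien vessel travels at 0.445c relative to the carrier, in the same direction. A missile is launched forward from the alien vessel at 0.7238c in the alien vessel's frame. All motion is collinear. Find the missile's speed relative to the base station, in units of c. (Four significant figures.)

0.9922c

First combine the missile and alien vessel (S''→S'): u₁ = (0.7238 + 0.445)/(1 + 0.7238×0.445) = 1.1688/1.322091 = 0.88405.
Then combine with the carrier (S'→S): u = (0.88405 + 0.88)/(1 + 0.88405×0.88) = 1.76405/1.777964 = 0.99217.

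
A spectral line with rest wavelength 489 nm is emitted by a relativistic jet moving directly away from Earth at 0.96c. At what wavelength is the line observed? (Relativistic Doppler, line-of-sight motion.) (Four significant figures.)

Relativistic Doppler for wavelength: λ_obs = λ_src · √((1+β)/(1−β)).
With β = 0.96: factor = √(1.96/0.04) = 7.
λ_obs = 489 × 7 = 3423 nm.

3423 nm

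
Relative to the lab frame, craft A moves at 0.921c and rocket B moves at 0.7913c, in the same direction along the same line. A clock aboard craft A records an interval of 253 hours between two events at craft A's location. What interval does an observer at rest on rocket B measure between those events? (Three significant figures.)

288 hours

Transform craft A's velocity into rocket B's frame: (0.921 − 0.7913)/(1 − 0.921·0.7913) = 0.1297/0.2712127, so the relative speed is 0.47822c.
γ for this relative speed: γ = 1/√(1 − 0.228694) = 1.1386.
The clock on craft A records proper time, so rocket B measures Δt = γΔτ = 1.1386 × 253 = 288 hours.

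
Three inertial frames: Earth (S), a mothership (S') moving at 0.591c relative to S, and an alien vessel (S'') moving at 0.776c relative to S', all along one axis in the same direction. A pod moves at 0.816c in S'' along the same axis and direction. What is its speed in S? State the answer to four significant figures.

0.9935c

First combine the pod and alien vessel (S''→S'): u₁ = (0.816 + 0.776)/(1 + 0.816×0.776) = 1.592/1.633216 = 0.97476.
Then combine with the mothership (S'→S): u = (0.97476 + 0.591)/(1 + 0.97476×0.591) = 1.56576/1.57608316 = 0.99345.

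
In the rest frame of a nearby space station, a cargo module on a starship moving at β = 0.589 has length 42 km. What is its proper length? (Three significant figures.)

52.0 km

With β = 0.589, γ = 1/√(1 − 0.589²) = 1/√0.653079 = 1.2374.
Proper length: L₀ = γ·L = 1.2374 × 42 = 52.0 km.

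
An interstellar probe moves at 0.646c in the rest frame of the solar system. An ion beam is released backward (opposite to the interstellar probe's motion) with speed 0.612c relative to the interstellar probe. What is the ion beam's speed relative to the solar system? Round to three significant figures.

Relativistic velocity addition: u = (u' + v)/(1 + u'v/c²), with u' = −0.612c and v = 0.646c.
Numerator: −0.612 + 0.646 = 0.034. Denominator: 1 + (−0.612)(0.646) = 0.604648.
u = 0.034/0.604648 = 0.056231, so the speed is 0.0562c.

0.0562c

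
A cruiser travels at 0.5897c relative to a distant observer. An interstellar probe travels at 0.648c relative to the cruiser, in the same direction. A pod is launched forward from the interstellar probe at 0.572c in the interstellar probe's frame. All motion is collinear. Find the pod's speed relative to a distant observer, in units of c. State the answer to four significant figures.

0.9704c

Compose velocities in two stages. Stage 1 (into S'): u₁ = (0.572+0.648)/(1+0.572×0.648) = 0.89008.
Stage 2 (into S): u = (0.89008+0.5897)/(1+0.89008×0.5897) = 0.97042, so the speed is 0.9704c.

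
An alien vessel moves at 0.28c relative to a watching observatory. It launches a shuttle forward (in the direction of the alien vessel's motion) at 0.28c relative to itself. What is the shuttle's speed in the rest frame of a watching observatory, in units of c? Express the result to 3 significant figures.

Relativistic velocity addition: u = (u' + v)/(1 + u'v/c²), with u' = 0.28c and v = 0.28c.
Numerator: 0.28 + 0.28 = 0.56. Denominator: 1 + (0.28)(0.28) = 1.0784.
u = 0.56/1.0784 = 0.51929, so the speed is 0.519c.

0.519c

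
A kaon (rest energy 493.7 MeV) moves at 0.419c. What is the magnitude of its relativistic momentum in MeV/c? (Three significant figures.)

With β = 0.419, γ = 1/√(1 − 0.419²) = 1/√0.824439 = 1.1013.
Momentum: p = γβ·mc = 1.1013 × 0.419 × 493.7 MeV/c = 228 MeV/c.

228 MeV/c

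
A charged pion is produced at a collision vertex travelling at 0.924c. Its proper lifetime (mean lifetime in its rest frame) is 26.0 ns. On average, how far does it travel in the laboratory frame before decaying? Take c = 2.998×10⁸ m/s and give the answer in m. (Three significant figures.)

18.8 m

γ = 1/√(1 − β²) = 1/√(1 − 0.853776) = 1/√0.146224 = 1/0.382392 = 2.6151.
Lab-frame lifetime: Δt = γτ = 2.6151 × 26.0 ns = 67.993 ns.
Distance: d = vΔt = 0.924 × 2.998×10⁸ m/s × 6.7993×10^-8 s = 18.8 m.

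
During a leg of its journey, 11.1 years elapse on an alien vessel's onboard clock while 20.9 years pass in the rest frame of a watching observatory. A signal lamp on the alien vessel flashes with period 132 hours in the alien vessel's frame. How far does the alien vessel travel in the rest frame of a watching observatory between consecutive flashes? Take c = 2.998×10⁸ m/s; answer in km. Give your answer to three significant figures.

γ = Δt/Δτ = 20.9/11.1 = 1.88288.
β = √(1 − 1/γ²) = 0.84731. Lab-frame period = γτ = 1.88288×132 hours = 248.54 hours. Distance = βc × γτ = 0.84731 × 2.998×10⁸ m/s × 894744 s = 2.2729×10^14 m = 2.27×10^11 km.

2.27×10^11 km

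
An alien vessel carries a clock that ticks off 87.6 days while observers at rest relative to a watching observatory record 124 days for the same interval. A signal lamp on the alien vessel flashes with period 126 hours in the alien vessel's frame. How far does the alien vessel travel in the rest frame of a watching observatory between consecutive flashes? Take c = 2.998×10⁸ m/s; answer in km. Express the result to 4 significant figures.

1.362×10^11 km

The time-dilation ratio gives γ = 124/87.6 = 1.41553.
β = √(1 − 1/γ²) = 0.70776. Lab-frame period = γτ = 1.41553×126 hours = 178.36 hours. Distance = βc × γτ = 0.70776 × 2.998×10⁸ m/s × 642096 s = 1.3624×10^14 m = 1.362×10^11 km.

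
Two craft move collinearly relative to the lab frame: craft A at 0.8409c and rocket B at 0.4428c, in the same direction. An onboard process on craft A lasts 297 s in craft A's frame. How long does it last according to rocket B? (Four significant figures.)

384.2 s

Transform craft A's velocity into rocket B's frame: (0.8409 − 0.4428)/(1 − 0.8409·0.4428) = 0.3981/0.62764948, so the relative speed is 0.63427c.
At |u| = 0.63427c, γ = (1 − 0.402298)^(−1/2) = 1.2935.
The clock on craft A records proper time, so rocket B measures Δt = γΔτ = 1.2935 × 297 = 384.2 s.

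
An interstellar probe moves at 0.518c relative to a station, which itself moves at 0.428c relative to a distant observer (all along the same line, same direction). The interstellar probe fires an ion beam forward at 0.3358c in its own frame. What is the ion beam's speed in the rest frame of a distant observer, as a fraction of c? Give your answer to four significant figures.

Compose velocities in two stages. Stage 1 (into S'): u₁ = (0.3358+0.518)/(1+0.3358×0.518) = 0.72729.
Stage 2 (into S): u = (0.72729+0.428)/(1+0.72729×0.428) = 0.88104, so the speed is 0.8810c.

0.8810c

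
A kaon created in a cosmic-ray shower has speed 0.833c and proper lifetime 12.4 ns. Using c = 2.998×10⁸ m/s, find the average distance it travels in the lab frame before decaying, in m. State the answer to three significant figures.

5.60 m

γ = 1/√(1 − β²) = 1/√(1 − 0.693889) = 1/√0.306111 = 1/0.553273 = 1.8074.
Lab-frame lifetime: Δt = γτ = 1.8074 × 12.4 ns = 22.412 ns.
Distance: d = vΔt = 0.833 × 2.998×10⁸ m/s × 2.2412×10^-8 s = 5.60 m.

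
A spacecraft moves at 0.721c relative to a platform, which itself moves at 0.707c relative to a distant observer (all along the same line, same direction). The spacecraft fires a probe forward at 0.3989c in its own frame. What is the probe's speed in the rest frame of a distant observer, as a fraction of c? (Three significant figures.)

Compose velocities in two stages. Stage 1 (into S'): u₁ = (0.3989+0.721)/(1+0.3989×0.721) = 0.86975.
Stage 2 (into S): u = (0.86975+0.707)/(1+0.86975×0.707) = 0.97637, so the speed is 0.976c.

0.976c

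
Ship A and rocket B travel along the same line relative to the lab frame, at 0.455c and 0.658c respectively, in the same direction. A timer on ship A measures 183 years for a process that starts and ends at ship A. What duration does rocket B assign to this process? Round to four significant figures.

The velocity of ship A relative to rocket B is (0.455 − 0.658)c / (1 − 0.455×0.658) = −0.28975c; relative speed 0.28975c.
γ for this relative speed: γ = 1/√(1 − 0.0839551) = 1.0448.
Ship A's interval is proper; time dilation gives Δt_B = γΔτ = 1.0448 × 183 years = 191.2 years.

191.2 years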